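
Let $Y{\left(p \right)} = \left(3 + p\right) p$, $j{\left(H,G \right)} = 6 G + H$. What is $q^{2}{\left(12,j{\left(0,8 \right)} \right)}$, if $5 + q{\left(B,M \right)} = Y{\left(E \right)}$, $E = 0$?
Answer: $25$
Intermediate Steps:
$j{\left(H,G \right)} = H + 6 G$
$Y{\left(p \right)} = p \left(3 + p\right)$
$q{\left(B,M \right)} = -5$ ($q{\left(B,M \right)} = -5 + 0 \left(3 + 0\right) = -5 + 0 \cdot 3 = -5 + 0 = -5$)
$q^{2}{\left(12,j{\left(0,8 \right)} \right)} = \left(-5\right)^{2} = 25$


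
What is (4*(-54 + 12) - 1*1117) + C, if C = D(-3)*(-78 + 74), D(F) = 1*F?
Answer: -1273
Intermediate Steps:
D(F) = F
C = 12 (C = -3*(-78 + 74) = -3*(-4) = 12)
(4*(-54 + 12) - 1*1117) + C = (4*(-54 + 12) - 1*1117) + 12 = (4*(-42) - 1117) + 12 = (-168 - 1117) + 12 = -1285 + 12 = -1273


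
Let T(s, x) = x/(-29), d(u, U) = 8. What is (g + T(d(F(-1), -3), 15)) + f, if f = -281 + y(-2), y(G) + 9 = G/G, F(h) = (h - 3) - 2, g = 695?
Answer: 11759/29 ≈ 405.48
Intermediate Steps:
F(h) = -5 + h (F(h) = (-3 + h) - 2 = -5 + h)
y(G) = -8 (y(G) = -9 + G/G = -9 + 1 = -8)
T(s, x) = -x/29 (T(s, x) = x*(-1/29) = -x/29)
f = -289 (f = -281 - 8 = -289)
(g + T(d(F(-1), -3), 15)) + f = (695 - 1/29*15) - 289 = (695 - 15/29) - 289 = 20140/29 - 289 = 11759/29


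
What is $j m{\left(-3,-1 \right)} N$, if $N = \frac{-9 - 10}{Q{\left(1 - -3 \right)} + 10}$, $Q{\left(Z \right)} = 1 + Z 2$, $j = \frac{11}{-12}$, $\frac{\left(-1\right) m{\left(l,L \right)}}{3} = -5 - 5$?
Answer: $\frac{55}{2} \approx 27.5$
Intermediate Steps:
$m{\left(l,L \right)} = 30$ ($m{\left(l,L \right)} = - 3 \left(-5 - 5\right) = \left(-3\right) \left(-10\right) = 30$)
$j = - \frac{11}{12}$ ($j = 11 \left(- \frac{1}{12}\right) = - \frac{11}{12} \approx -0.91667$)
$Q{\left(Z \right)} = 1 + 2 Z$
$N = -1$ ($N = \frac{-9 - 10}{\left(1 + 2 \left(1 - -3\right)\right) + 10} = - \frac{19}{\left(1 + 2 \left(1 + 3\right)\right) + 10} = - \frac{19}{\left(1 + 2 \cdot 4\right) + 10} = - \frac{19}{\left(1 + 8\right) + 10} = - \frac{19}{9 + 10} = - \frac{19}{19} = \left(-19\right) \frac{1}{19} = -1$)
$j m{\left(-3,-1 \right)} N = \left(- \frac{11}{12}\right) 30 \left(-1\right) = \left(- \frac{55}{2}\right) \left(-1\right) = \frac{55}{2}$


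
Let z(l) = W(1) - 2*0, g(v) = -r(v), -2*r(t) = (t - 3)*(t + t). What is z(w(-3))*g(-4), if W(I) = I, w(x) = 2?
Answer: 28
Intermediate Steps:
r(t) = -t*(-3 + t) (r(t) = -(t - 3)*(t + t)/2 = -(-3 + t)*2*t/2 = -t*(-3 + t))
g(v) = -v*(3 - v)
z(l) = 1 (z(l) = 1 - 2*0 = 1 + 0 = 1)
z(w(-3))*g(-4) = 1*(-4*(-3 - 4)) = 1*(-4*(-7)) = 1*28 = 28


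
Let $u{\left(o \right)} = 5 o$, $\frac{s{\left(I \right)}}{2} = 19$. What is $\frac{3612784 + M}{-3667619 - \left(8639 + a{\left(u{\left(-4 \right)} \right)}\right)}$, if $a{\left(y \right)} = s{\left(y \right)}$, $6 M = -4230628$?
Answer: $- \frac{4361519}{5514444} \approx -0.79093$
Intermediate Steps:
$s{\left(I \right)} = 38$ ($s{\left(I \right)} = 2 \cdot 19 = 38$)
$M = - \frac{2115314}{3}$ ($M = \frac{1}{6} \left(-4230628\right) = - \frac{2115314}{3} \approx -7.0511 \cdot 10^{5}$)
$a{\left(y \right)} = 38$
$\frac{3612784 + M}{-3667619 - \left(8639 + a{\left(u{\left(-4 \right)} \right)}\right)} = \frac{3612784 - \frac{2115314}{3}}{-3667619 - 8677} = \frac{8723038}{3 \left(-3667619 - 8677\right)} = \frac{8723038}{3 \left(-3676296\right)} = \frac{8723038}{3} \left(- \frac{1}{3676296}\right) = - \frac{4361519}{5514444}$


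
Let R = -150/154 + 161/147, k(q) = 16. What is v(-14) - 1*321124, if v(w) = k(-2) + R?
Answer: -10596560/33 ≈ -3.2111e+5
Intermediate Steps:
R = 4/33 (R = -150*1/154 + 161*(1/147) = -75/77 + 23/21 = 4/33 ≈ 0.12121)
v(w) = 532/33 (v(w) = 16 + 4/33 = 532/33)
v(-14) - 1*321124 = 532/33 - 1*321124 = 532/33 - 321124 = -10596560/33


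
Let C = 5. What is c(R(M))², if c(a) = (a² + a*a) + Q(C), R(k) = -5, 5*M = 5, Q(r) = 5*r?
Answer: 5625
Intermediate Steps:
M = 1 (M = (⅕)*5 = 1)
c(a) = 25 + 2*a² (c(a) = (a² + a*a) + 5*5 = (a² + a²) + 25 = 2*a² + 25 = 25 + 2*a²)
c(R(M))² = (25 + 2*(-5)²)² = (25 + 2*25)² = (25 + 50)² = 75² = 5625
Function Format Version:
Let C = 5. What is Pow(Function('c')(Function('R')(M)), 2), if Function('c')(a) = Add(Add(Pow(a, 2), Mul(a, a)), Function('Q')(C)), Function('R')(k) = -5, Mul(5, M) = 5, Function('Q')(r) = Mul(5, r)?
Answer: 5625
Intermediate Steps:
M = 1 (M = Mul(Rational(1, 5), 5) = 1)
Function('c')(a) = Add(25, Mul(2, Pow(a, 2))) (Function('c')(a) = Add(Add(Pow(a, 2), Mul(a, a)), Mul(5, 5)) = Add(Add(Pow(a, 2), Pow(a, 2)), 25) = Add(Mul(2, Pow(a, 2)), 25) = Add(25, Mul(2, Pow(a, 2))))
Pow(Function('c')(Function('R')(M)), 2) = Pow(Add(25, Mul(2, Pow(-5, 2))), 2) = Pow(Add(25, Mul(2, 25)), 2) = Pow(Add(25, 50), 2) = Pow(75, 2) = 5625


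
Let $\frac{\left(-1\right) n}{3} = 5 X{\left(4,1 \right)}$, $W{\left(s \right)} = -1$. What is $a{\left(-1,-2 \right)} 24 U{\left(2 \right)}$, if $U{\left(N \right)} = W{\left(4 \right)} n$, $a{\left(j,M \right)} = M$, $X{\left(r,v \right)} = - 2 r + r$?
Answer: $2880$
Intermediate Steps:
$X{\left(r,v \right)} = - r$
$n = 60$ ($n = - 3 \cdot 5 \left(\left(-1\right) 4\right) = - 3 \cdot 5 \left(-4\right) = \left(-3\right) \left(-20\right) = 60$)
$U{\left(N \right)} = -60$ ($U{\left(N \right)} = \left(-1\right) 60 = -60$)
$a{\left(-1,-2 \right)} 24 U{\left(2 \right)} = \left(-2\right) 24 \left(-60\right) = \left(-48\right) \left(-60\right) = 2880$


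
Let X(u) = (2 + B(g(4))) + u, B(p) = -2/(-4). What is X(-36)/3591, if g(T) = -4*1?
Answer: -67/7182 ≈ -0.0093289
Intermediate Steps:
g(T) = -4
B(p) = ½ (B(p) = -2*(-¼) = ½)
X(u) = 5/2 + u (X(u) = (2 + ½) + u = 5/2 + u)
X(-36)/3591 = (5/2 - 36)/3591 = -67/2*1/3591 = -67/7182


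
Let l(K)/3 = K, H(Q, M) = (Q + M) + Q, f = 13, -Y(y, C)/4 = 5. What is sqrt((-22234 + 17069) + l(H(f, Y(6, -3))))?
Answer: I*sqrt(5147) ≈ 71.743*I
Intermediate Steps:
Y(y, C) = -20 (Y(y, C) = -4*5 = -20)
H(Q, M) = M + 2*Q (H(Q, M) = (M + Q) + Q = M + 2*Q)
l(K) = 3*K
sqrt((-22234 + 17069) + l(H(f, Y(6, -3)))) = sqrt((-22234 + 17069) + 3*(-20 + 2*13)) = sqrt(-5165 + 3*(-20 + 26)) = sqrt(-5165 + 3*6) = sqrt(-5165 + 18) = sqrt(-5147) = I*sqrt(5147)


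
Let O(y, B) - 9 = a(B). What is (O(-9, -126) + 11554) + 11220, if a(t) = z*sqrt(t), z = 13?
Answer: 22783 + 39*I*sqrt(14) ≈ 22783.0 + 145.92*I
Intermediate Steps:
a(t) = 13*sqrt(t)
O(y, B) = 9 + 13*sqrt(B)
(O(-9, -126) + 11554) + 11220 = ((9 + 13*sqrt(-126)) + 11554) + 11220 = ((9 + 13*(3*I*sqrt(14))) + 11554) + 11220 = ((9 + 39*I*sqrt(14)) + 11554) + 11220 = (11563 + 39*I*sqrt(14)) + 11220 = 22783 + 39*I*sqrt(14)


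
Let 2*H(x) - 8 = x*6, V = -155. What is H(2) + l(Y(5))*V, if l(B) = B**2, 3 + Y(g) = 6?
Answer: -1385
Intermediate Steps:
Y(g) = 3 (Y(g) = -3 + 6 = 3)
H(x) = 4 + 3*x (H(x) = 4 + (x*6)/2 = 4 + (6*x)/2 = 4 + 3*x)
H(2) + l(Y(5))*V = (4 + 3*2) + 3**2*(-155) = (4 + 6) + 9*(-155) = 10 - 1395 = -1385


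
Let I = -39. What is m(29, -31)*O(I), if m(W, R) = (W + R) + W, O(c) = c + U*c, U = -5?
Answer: 4212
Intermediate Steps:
O(c) = -4*c (O(c) = c - 5*c = -4*c)
m(W, R) = R + 2*W (m(W, R) = (R + W) + W = R + 2*W)
m(29, -31)*O(I) = (-31 + 2*29)*(-4*(-39)) = (-31 + 58)*156 = 27*156 = 4212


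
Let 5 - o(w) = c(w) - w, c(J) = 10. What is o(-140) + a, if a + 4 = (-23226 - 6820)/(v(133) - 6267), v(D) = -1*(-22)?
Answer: -900459/6245 ≈ -144.19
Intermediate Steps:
v(D) = 22
o(w) = -5 + w (o(w) = 5 - (10 - w) = 5 + (-10 + w) = -5 + w)
a = 5066/6245 (a = -4 + (-23226 - 6820)/(22 - 6267) = -4 - 30046/(-6245) = -4 - 30046*(-1/6245) = -4 + 30046/6245 = 5066/6245 ≈ 0.81121)
o(-140) + a = (-5 - 140) + 5066/6245 = -145 + 5066/6245 = -900459/6245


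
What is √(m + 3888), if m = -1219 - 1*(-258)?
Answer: √2927 ≈ 54.102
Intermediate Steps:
m = -961 (m = -1219 + 258 = -961)
√(m + 3888) = √(-961 + 3888) = √2927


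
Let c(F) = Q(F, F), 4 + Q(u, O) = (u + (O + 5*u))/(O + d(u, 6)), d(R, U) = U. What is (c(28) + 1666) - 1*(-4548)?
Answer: 105668/17 ≈ 6215.8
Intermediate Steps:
Q(u, O) = -4 + (O + 6*u)/(6 + O) (Q(u, O) = -4 + (u + (O + 5*u))/(O + 6) = -4 + (O + 6*u)/(6 + O))
c(F) = 3*(-8 + F)/(6 + F) (c(F) = 3*(-8 - F + 2*F)/(6 + F) = 3*(-8 + F)/(6 + F))
(c(28) + 1666) - 1*(-4548) = (3*(-8 + 28)/(6 + 28) + 1666) - 1*(-4548) = (3*20/34 + 1666) + 4548 = (3*(1/34)*20 + 1666) + 4548 = (30/17 + 1666) + 4548 = 28352/17 + 4548 = 105668/17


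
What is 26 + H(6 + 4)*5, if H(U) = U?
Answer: 76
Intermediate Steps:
26 + H(6 + 4)*5 = 26 + (6 + 4)*5 = 26 + 10*5 = 26 + 50 = 76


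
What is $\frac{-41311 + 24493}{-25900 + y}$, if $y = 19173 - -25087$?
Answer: $- \frac{2803}{3060} \approx -0.91601$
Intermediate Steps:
$y = 44260$ ($y = 19173 + 25087 = 44260$)
$\frac{-41311 + 24493}{-25900 + y} = \frac{-41311 + 24493}{-25900 + 44260} = - \frac{16818}{18360} = \left(-16818\right) \frac{1}{18360} = - \frac{2803}{3060}$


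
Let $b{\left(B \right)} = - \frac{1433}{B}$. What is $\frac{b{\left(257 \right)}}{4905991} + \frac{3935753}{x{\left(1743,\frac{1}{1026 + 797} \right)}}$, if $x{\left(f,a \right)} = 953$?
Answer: $\frac{4962353579263662}{1201580221711} \approx 4129.9$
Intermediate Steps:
$\frac{b{\left(257 \right)}}{4905991} + \frac{3935753}{x{\left(1743,\frac{1}{1026 + 797} \right)}} = \frac{\left(-1433\right) \frac{1}{257}}{4905991} + \frac{3935753}{953} = \left(-1433\right) \frac{1}{257} \cdot \frac{1}{4905991} + 3935753 \cdot \frac{1}{953} = \left(- \frac{1433}{257}\right) \frac{1}{4905991} + \frac{3935753}{953} = - \frac{1433}{1260839687} + \frac{3935753}{953} = \frac{4962353579263662}{1201580221711}$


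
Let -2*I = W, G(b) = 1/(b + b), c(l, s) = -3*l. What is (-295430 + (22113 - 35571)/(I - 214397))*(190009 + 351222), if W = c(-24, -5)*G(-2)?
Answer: -17139874710986621/107194 ≈ -1.5990e+11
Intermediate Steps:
G(b) = 1/(2*b)
W = -18 (W = (-3*(-24))*((½)/(-2)) = 72*((½)*(-½)) = 72*(-¼) = -18)
I = 9 (I = -½*(-18) = 9)
(-295430 + (22113 - 35571)/(I - 214397))*(190009 + 351222) = (-295430 + (22113 - 35571)/(9 - 214397))*(190009 + 351222) = (-295430 - 13458/(-214388))*541231 = (-295430 - 13458*(-1/214388))*541231 = (-295430 + 6729/107194)*541231 = -31668316691/107194*541231 = -17139874710986621/107194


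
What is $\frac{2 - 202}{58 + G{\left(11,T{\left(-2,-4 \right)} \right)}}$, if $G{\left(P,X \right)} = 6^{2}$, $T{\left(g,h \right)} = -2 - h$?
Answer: $- \frac{100}{47} \approx -2.1277$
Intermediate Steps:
$G{\left(P,X \right)} = 36$
$\frac{2 - 202}{58 + G{\left(11,T{\left(-2,-4 \right)} \right)}} = \frac{2 - 202}{58 + 36} = - \frac{200}{94} = \left(-200\right) \frac{1}{94} = - \frac{100}{47}$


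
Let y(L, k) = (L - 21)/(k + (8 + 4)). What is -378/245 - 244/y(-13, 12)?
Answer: 101562/595 ≈ 170.69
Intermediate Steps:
y(L, k) = (-21 + L)/(12 + k) (y(L, k) = (-21 + L)/(k + 12) = (-21 + L)/(12 + k))
-378/245 - 244/y(-13, 12) = -378/245 - 244*(12 + 12)/(-21 - 13) = -378*1/245 - 244/(-34/24) = -54/35 - 244/((1/24)*(-34)) = -54/35 - 244/(-17/12) = -54/35 - 244*(-12/17) = -54/35 + 2928/17 = 101562/595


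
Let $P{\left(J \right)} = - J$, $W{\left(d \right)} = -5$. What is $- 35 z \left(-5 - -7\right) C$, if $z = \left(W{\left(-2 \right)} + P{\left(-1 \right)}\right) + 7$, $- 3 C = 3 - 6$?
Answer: $-210$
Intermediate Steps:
$C = 1$ ($C = - \frac{3 - 6}{3} = \left(- \frac{1}{3}\right) \left(-3\right) = 1$)
$z = 3$ ($z = \left(-5 - -1\right) + 7 = \left(-5 + 1\right) + 7 = -4 + 7 = 3$)
$- 35 z \left(-5 - -7\right) C = \left(-35\right) 3 \left(-5 - -7\right) 1 = - 105 \left(-5 + 7\right) 1 = - 105 \cdot 2 \cdot 1 = \left(-105\right) 2 = -210$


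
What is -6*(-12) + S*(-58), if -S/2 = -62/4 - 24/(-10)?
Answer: -7238/5 ≈ -1447.6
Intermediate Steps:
S = 131/5 (S = -2*(-62/4 - 24/(-10)) = -2*(-62*1/4 - 24*(-1/10)) = -2*(-31/2 + 12/5) = -2*(-131/10) = 131/5 ≈ 26.200)
-6*(-12) + S*(-58) = -6*(-12) + (131/5)*(-58) = 72 - 7598/5 = -7238/5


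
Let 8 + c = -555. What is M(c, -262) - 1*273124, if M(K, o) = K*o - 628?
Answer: -126246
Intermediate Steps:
c = -563 (c = -8 - 555 = -563)
M(K, o) = -628 + K*o
M(c, -262) - 1*273124 = (-628 - 563*(-262)) - 1*273124 = (-628 + 147506) - 273124 = 146878 - 273124 = -126246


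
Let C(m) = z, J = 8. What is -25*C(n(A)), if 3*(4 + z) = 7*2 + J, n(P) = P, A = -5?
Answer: -250/3 ≈ -83.333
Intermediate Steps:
z = 10/3 (z = -4 + (7*2 + 8)/3 = -4 + (14 + 8)/3 = -4 + (1/3)*22 = -4 + 22/3 = 10/3 ≈ 3.3333)
C(m) = 10/3
-25*C(n(A)) = -25*10/3 = -250/3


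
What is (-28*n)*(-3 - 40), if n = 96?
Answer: 115584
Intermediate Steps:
(-28*n)*(-3 - 40) = (-28*96)*(-3 - 40) = -2688*(-43) = 115584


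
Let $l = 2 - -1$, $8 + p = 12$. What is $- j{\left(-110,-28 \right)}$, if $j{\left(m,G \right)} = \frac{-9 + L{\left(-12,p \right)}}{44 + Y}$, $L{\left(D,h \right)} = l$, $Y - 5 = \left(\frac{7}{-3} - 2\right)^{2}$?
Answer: $\frac{27}{305} \approx 0.088525$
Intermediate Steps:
$p = 4$ ($p = -8 + 12 = 4$)
$l = 3$ ($l = 2 + 1 = 3$)
$Y = \frac{214}{9}$ ($Y = 5 + \left(\frac{7}{-3} - 2\right)^{2} = 5 + \left(7 \left(- \frac{1}{3}\right) - 2\right)^{2} = 5 + \left(- \frac{7}{3} - 2\right)^{2} = 5 + \left(- \frac{13}{3}\right)^{2} = 5 + \frac{169}{9} = \frac{214}{9} \approx 23.778$)
$L{\left(D,h \right)} = 3$
$j{\left(m,G \right)} = - \frac{27}{305}$ ($j{\left(m,G \right)} = \frac{-9 + 3}{44 + \frac{214}{9}} = - \frac{6}{\frac{610}{9}} = \left(-6\right) \frac{9}{610} = - \frac{27}{305}$)
$- j{\left(-110,-28 \right)} = \left(-1\right) \left(- \frac{27}{305}\right) = \frac{27}{305}$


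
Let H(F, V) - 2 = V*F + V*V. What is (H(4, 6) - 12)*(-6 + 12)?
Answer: 300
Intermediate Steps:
H(F, V) = 2 + V² + F*V (H(F, V) = 2 + (V*F + V*V) = 2 + (F*V + V²) = 2 + (V² + F*V) = 2 + V² + F*V)
(H(4, 6) - 12)*(-6 + 12) = ((2 + 6² + 4*6) - 12)*(-6 + 12) = ((2 + 36 + 24) - 12)*6 = (62 - 12)*6 = 50*6 = 300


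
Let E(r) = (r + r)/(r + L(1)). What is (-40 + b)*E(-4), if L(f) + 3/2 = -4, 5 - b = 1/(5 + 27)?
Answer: -59/2 ≈ -29.500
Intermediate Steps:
b = 159/32 (b = 5 - 1/(5 + 27) = 5 - 1/32 = 159/32 ≈ 4.9688)
L(f) = -11/2 (L(f) = -3/2 - 4 = -11/2)
E(r) = 2*r/(-11/2 + r) (E(r) = (r + r)/(r - 11/2) = (2*r)/(-11/2 + r) = 2*r/(-11/2 + r))
(-40 + b)*E(-4) = (-40 + 159/32)*(4*(-4)/(-11 + 2*(-4))) = -1121*(-4)/(8*(-11 - 8)) = -1121*(-4)/(8*(-19)) = -1121*(-4)*(-1)/(8*19) = -1121/32*16/19 = -59/2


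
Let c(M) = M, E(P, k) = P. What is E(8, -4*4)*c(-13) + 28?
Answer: -76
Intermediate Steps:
E(8, -4*4)*c(-13) + 28 = 8*(-13) + 28 = -104 + 28 = -76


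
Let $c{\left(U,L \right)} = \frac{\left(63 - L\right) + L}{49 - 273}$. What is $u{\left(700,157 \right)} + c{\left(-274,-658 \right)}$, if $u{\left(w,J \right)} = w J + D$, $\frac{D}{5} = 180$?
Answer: $\frac{3545591}{32} \approx 1.108 \cdot 10^{5}$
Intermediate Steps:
$D = 900$ ($D = 5 \cdot 180 = 900$)
$u{\left(w,J \right)} = 900 + J w$ ($u{\left(w,J \right)} = w J + 900 = J w + 900 = 900 + J w$)
$c{\left(U,L \right)} = - \frac{9}{32}$ ($c{\left(U,L \right)} = \frac{63}{-224} = 63 \left(- \frac{1}{224}\right) = - \frac{9}{32}$)
$u{\left(700,157 \right)} + c{\left(-274,-658 \right)} = \left(900 + 157 \cdot 700\right) - \frac{9}{32} = \left(900 + 109900\right) - \frac{9}{32} = 110800 - \frac{9}{32} = \frac{3545591}{32}$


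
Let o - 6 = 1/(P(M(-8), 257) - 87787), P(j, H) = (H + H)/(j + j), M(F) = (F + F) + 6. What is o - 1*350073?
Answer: -307403284519/878127 ≈ -3.5007e+5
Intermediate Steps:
M(F) = 6 + 2*F (M(F) = 2*F + 6 = 6 + 2*F)
P(j, H) = H/j (P(j, H) = (2*H)/((2*j)) = (2*H)*(1/(2*j)) = H/j)
o = 5268752/878127 (o = 6 + 1/(257/(6 + 2*(-8)) - 87787) = 6 + 1/(257/(6 - 16) - 87787) = 6 + 1/(257/(-10) - 87787) = 6 + 1/(257*(-⅒) - 87787) = 6 + 1/(-257/10 - 87787) = 6 + 1/(-878127/10) = 6 - 10/878127 = 5268752/878127 ≈ 6.0000)
o - 1*350073 = 5268752/878127 - 1*350073 = 5268752/878127 - 350073 = -307403284519/878127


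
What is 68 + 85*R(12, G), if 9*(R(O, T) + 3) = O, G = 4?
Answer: -221/3 ≈ -73.667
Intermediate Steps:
R(O, T) = -3 + O/9
68 + 85*R(12, G) = 68 + 85*(-3 + (1/9)*12) = 68 + 85*(-3 + 4/3) = 68 + 85*(-5/3) = 68 - 425/3 = -221/3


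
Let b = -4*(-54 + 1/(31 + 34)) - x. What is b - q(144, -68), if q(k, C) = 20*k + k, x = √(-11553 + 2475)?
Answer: -182524/65 - I*√9078 ≈ -2808.1 - 95.279*I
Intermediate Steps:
x = I*√9078 (x = √(-9078) = I*√9078 ≈ 95.279*I)
q(k, C) = 21*k
b = 14036/65 - I*√9078 (b = -4*(-54 + 1/(31 + 34)) - I*√9078 = -4*(-54 + 1/65) - I*√9078 = -4*(-3509/65) - I*√9078 = 14036/65 - I*√9078 ≈ 215.94 - 95.279*I)
b - q(144, -68) = (14036/65 - I*√9078) - 21*144 = (14036/65 - I*√9078) - 1*3024 = (14036/65 - I*√9078) - 3024 = -182524/65 - I*√9078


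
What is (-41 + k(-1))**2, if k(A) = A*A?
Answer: 1600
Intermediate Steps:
k(A) = A**2
(-41 + k(-1))**2 = (-41 + (-1)**2)**2 = (-41 + 1)**2 = (-40)**2 = 1600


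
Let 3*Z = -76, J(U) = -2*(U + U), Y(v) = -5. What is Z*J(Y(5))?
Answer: -1520/3 ≈ -506.67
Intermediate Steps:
J(U) = -4*U
Z = -76/3 (Z = (⅓)*(-76) = -76/3 ≈ -25.333)
Z*J(Y(5)) = -(-304)*(-5)/3 = -76/3*20 = -1520/3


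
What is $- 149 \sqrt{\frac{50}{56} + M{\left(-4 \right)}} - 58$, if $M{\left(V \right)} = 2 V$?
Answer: $-58 - \frac{149 i \sqrt{1393}}{14} \approx -58.0 - 397.22 i$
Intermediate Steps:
$- 149 \sqrt{\frac{50}{56} + M{\left(-4 \right)}} - 58 = - 149 \sqrt{\frac{50}{56} + 2 \left(-4\right)} - 58 = - 149 \sqrt{50 \cdot \frac{1}{56} - 8} - 58 = - 149 \sqrt{\frac{25}{28} - 8} - 58 = - 149 \sqrt{- \frac{199}{28}} - 58 = - 149 \frac{i \sqrt{1393}}{14} - 58 = - \frac{149 i \sqrt{1393}}{14} - 58 = -58 - \frac{149 i \sqrt{1393}}{14}$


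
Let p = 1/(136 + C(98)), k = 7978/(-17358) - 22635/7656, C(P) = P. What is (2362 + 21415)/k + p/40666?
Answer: -455577266806997611/65454285709332 ≈ -6960.2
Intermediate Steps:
k = -6878453/2013528 (k = 7978*(-1/17358) - 22635*1/7656 = -3989/8679 - 7545/2552 = -6878453/2013528 ≈ -3.4161)
p = 1/234 (p = 1/(136 + 98) = 1/234 ≈ 0.0042735)
(2362 + 21415)/k + p/40666 = (2362 + 21415)/(-6878453/2013528) + (1/234)/40666 = 23777*(-2013528/6878453) + (1/234)*(1/40666) = -47875655256/6878453 + 1/9515844 = -455577266806997611/65454285709332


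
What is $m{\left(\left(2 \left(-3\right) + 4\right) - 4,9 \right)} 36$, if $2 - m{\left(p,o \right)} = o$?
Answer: $-252$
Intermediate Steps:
$m{\left(p,o \right)} = 2 - o$
$m{\left(\left(2 \left(-3\right) + 4\right) - 4,9 \right)} 36 = \left(2 - 9\right) 36 = \left(-7\right) 36 = -252$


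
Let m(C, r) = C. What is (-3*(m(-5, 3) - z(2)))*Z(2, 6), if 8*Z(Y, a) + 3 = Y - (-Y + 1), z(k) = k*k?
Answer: 0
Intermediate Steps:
z(k) = k**2
Z(Y, a) = -1/2 + Y/4 (Z(Y, a) = -3/8 + (Y - (-Y + 1))/8 = -3/8 + (Y - (1 - Y))/8 = -3/8 + (Y + (-1 + Y))/8 = -3/8 + (-1 + 2*Y)/8 = -3/8 + (-1/8 + Y/4) = -1/2 + Y/4)
(-3*(m(-5, 3) - z(2)))*Z(2, 6) = (-3*(-5 - 1*2**2))*(-1/2 + (1/4)*2) = (-3*(-5 - 1*4))*(-1/2 + 1/2) = -3*(-5 - 4)*0 = -3*(-9)*0 = 27*0 = 0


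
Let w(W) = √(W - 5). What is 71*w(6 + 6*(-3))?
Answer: 71*I*√17 ≈ 292.74*I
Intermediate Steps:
w(W) = √(-5 + W)
71*w(6 + 6*(-3)) = 71*√(-5 + (6 + 6*(-3))) = 71*√(-5 + (6 - 18)) = 71*√(-5 - 12) = 71*√(-17) = 71*(I*√17) = 71*I*√17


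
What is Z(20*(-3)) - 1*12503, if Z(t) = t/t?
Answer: -12502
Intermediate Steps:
Z(t) = 1
Z(20*(-3)) - 1*12503 = 1 - 1*12503 = 1 - 12503 = -12502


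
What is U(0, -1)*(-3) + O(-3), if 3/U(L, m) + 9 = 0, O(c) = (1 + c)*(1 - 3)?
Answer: 5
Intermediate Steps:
O(c) = -2 - 2*c (O(c) = (1 + c)*(-2) = -2 - 2*c)
U(L, m) = -⅓ (U(L, m) = 3/(-9 + 0) = 3/(-9) = 3*(-⅑) = -⅓)
U(0, -1)*(-3) + O(-3) = -⅓*(-3) + (-2 - 2*(-3)) = 1 + (-2 + 6) = 1 + 4 = 5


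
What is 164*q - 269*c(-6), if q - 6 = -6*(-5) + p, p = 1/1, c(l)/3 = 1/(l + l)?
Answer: 24541/4 ≈ 6135.3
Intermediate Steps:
c(l) = 3/(2*l) (c(l) = 3/(l + l) = 3/((2*l)) = 3*(1/(2*l)) = 3/(2*l))
p = 1
q = 37 (q = 6 + (-6*(-5) + 1) = 6 + (30 + 1) = 6 + 31 = 37)
164*q - 269*c(-6) = 164*37 - 269*(3/2)/(-6) = 6068 - 269*(3/2)*(-⅙) = 6068 - 269*(-1)/4 = 6068 - 1*(-269/4) = 6068 + 269/4 = 24541/4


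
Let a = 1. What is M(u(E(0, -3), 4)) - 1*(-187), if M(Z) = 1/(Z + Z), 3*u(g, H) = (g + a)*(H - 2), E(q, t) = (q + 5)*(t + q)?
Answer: 10469/56 ≈ 186.95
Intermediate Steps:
E(q, t) = (5 + q)*(q + t)
u(g, H) = (1 + g)*(-2 + H)/3 (u(g, H) = ((g + 1)*(H - 2))/3 = ((1 + g)*(-2 + H))/3 = (1 + g)*(-2 + H)/3)
M(Z) = 1/(2*Z)
M(u(E(0, -3), 4)) - 1*(-187) = 1/(2*(-2/3 - 2*(0**2 + 5*0 + 5*(-3) + 0*(-3))/3 + (1/3)*4 + (1/3)*4*(0**2 + 5*0 + 5*(-3) + 0*(-3)))) - 1*(-187) = 1/(2*(-2/3 - 2*(0 + 0 - 15 + 0)/3 + 4/3 + (1/3)*4*(0 + 0 - 15 + 0))) + 187 = 1/(2*(-2/3 - 2/3*(-15) + 4/3 + (1/3)*4*(-15))) + 187 = 1/(2*(-2/3 + 10 + 4/3 - 20)) + 187 = 1/(2*(-28/3)) + 187 = (1/2)*(-3/28) + 187 = -3/56 + 187 = 10469/56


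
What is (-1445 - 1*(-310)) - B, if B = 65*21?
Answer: -2500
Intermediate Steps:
B = 1365
(-1445 - 1*(-310)) - B = (-1445 - 1*(-310)) - 1*1365 = (-1445 + 310) - 1365 = -1135 - 1365 = -2500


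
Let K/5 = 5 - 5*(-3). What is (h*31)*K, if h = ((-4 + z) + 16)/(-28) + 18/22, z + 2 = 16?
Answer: -26350/77 ≈ -342.21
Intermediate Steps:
z = 14 (z = -2 + 16 = 14)
K = 100 (K = 5*(5 - 5*(-3)) = 5*(5 + 15) = 5*20 = 100)
h = -17/154 (h = ((-4 + 14) + 16)/(-28) + 18/22 = (10 + 16)*(-1/28) + 18*(1/22) = 26*(-1/28) + 9/11 = -13/14 + 9/11 = -17/154 ≈ -0.11039)
(h*31)*K = -17/154*31*100 = -527/154*100 = -26350/77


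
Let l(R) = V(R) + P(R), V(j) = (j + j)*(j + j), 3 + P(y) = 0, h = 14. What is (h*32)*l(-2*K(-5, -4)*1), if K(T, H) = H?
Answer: 113344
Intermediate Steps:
P(y) = -3 (P(y) = -3 + 0 = -3)
V(j) = 4*j**2 (V(j) = (2*j)*(2*j) = 4*j**2)
l(R) = -3 + 4*R**2 (l(R) = 4*R**2 - 3 = -3 + 4*R**2)
(h*32)*l(-2*K(-5, -4)*1) = (14*32)*(-3 + 4*(-2*(-4)*1)**2) = 448*(-3 + 4*(8*1)**2) = 448*(-3 + 4*8**2) = 448*(-3 + 4*64) = 448*(-3 + 256) = 448*253 = 113344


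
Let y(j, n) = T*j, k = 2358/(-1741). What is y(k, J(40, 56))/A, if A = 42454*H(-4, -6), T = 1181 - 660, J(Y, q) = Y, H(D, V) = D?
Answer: 614259/147824828 ≈ 0.0041553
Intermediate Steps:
T = 521
k = -2358/1741 (k = 2358*(-1/1741) = -2358/1741 ≈ -1.3544)
A = -169816 (A = 42454*(-4) = -169816)
y(j, n) = 521*j
y(k, J(40, 56))/A = (521*(-2358/1741))/(-169816) = -1228518/1741*(-1/169816) = 614259/147824828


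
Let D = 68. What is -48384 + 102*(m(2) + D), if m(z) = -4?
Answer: -41856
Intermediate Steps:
-48384 + 102*(m(2) + D) = -48384 + 102*(-4 + 68) = -48384 + 102*64 = -48384 + 6528 = -41856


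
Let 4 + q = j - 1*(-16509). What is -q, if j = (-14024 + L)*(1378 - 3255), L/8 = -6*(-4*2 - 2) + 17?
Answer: -25183321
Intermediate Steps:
L = 616 (L = 8*(-6*(-4*2 - 2) + 17) = 8*(-6*(-8 - 2) + 17) = 8*(-6*(-10) + 17) = 8*(60 + 17) = 8*77 = 616)
j = 25166816 (j = (-14024 + 616)*(1378 - 3255) = -13408*(-1877) = 25166816)
q = 25183321 (q = -4 + (25166816 - 1*(-16509)) = -4 + (25166816 + 16509) = -4 + 25183325 = 25183321)
-q = -1*25183321 = -25183321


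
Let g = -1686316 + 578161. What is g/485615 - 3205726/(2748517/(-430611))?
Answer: 134070007834336851/266944216591 ≈ 5.0224e+5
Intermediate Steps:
g = -1108155
g/485615 - 3205726/(2748517/(-430611)) = -1108155/485615 - 3205726/(2748517/(-430611)) = -1108155*1/485615 - 3205726/(2748517*(-1/430611)) = -221631/97123 - 3205726/(-2748517/430611) = -221631/97123 - 3205726*(-430611/2748517) = -221631/97123 + 1380420878586/2748517 = 134070007834336851/266944216591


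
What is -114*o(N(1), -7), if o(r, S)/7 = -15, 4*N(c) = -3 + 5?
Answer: 11970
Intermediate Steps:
N(c) = ½ (N(c) = (-3 + 5)/4 = (¼)*2 = ½)
o(r, S) = -105 (o(r, S) = 7*(-15) = -105)
-114*o(N(1), -7) = -114*(-105) = 11970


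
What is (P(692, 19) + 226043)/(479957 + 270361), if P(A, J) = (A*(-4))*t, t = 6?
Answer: 209435/750318 ≈ 0.27913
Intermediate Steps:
P(A, J) = -24*A (P(A, J) = (A*(-4))*6 = -4*A*6 = -24*A)
(P(692, 19) + 226043)/(479957 + 270361) = (-24*692 + 226043)/(479957 + 270361) = (-16608 + 226043)/750318 = 209435*(1/750318) = 209435/750318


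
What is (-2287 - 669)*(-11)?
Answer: 32516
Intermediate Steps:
(-2287 - 669)*(-11) = -2956*(-11) = 32516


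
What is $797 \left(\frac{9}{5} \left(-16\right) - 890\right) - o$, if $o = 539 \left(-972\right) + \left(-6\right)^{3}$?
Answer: $- \frac{1040798}{5} \approx -2.0816 \cdot 10^{5}$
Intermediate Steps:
$o = -524124$ ($o = -523908 - 216 = -524124$)
$797 \left(\frac{9}{5} \left(-16\right) - 890\right) - o = 797 \left(\frac{9}{5} \left(-16\right) - 890\right) - -524124 = 797 \left(9 \cdot \frac{1}{5} \left(-16\right) - 890\right) + 524124 = 797 \left(\frac{9}{5} \left(-16\right) - 890\right) + 524124 = 797 \left(- \frac{144}{5} - 890\right) + 524124 = 797 \left(- \frac{4594}{5}\right) + 524124 = - \frac{3661418}{5} + 524124 = - \frac{1040798}{5}$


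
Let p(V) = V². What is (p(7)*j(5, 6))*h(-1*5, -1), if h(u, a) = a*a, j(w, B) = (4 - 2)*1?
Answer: 98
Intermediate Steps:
j(w, B) = 2 (j(w, B) = 2*1 = 2)
h(u, a) = a²
(p(7)*j(5, 6))*h(-1*5, -1) = (7²*2)*(-1)² = (49*2)*1 = 98*1 = 98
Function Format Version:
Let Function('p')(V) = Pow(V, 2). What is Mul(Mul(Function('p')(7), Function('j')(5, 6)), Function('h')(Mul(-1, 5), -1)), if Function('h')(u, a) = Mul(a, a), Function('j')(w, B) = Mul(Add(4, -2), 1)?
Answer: 98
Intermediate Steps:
Function('j')(w, B) = 2 (Function('j')(w, B) = Mul(2, 1) = 2)
Function('h')(u, a) = Pow(a, 2)
Mul(Mul(Function('p')(7), Function('j')(5, 6)), Function('h')(Mul(-1, 5), -1)) = Mul(Mul(Pow(7, 2), 2), Pow(-1, 2)) = Mul(Mul(49, 2), 1) = Mul(98, 1) = 98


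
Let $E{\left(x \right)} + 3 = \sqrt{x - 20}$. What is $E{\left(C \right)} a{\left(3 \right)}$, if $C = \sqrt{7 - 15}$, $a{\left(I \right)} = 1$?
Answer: $-3 + \sqrt{-20 + 2 i \sqrt{2}} \approx -2.6846 + 4.4832 i$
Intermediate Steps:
$C = 2 i \sqrt{2}$ ($C = \sqrt{-8} = 2 i \sqrt{2} \approx 2.8284 i$)
$E{\left(x \right)} = -3 + \sqrt{-20 + x}$ ($E{\left(x \right)} = -3 + \sqrt{x - 20} = -3 + \sqrt{-20 + x}$)
$E{\left(C \right)} a{\left(3 \right)} = \left(-3 + \sqrt{-20 + 2 i \sqrt{2}}\right) 1 = -3 + \sqrt{-20 + 2 i \sqrt{2}}$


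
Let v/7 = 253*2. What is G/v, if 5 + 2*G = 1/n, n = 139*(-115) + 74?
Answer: -19889/28178381 ≈ -0.00070583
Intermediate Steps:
n = -15911 (n = -15985 + 74 = -15911)
G = -39778/15911 (G = -5/2 + (½)/(-15911) = -5/2 + (½)*(-1/15911) = -5/2 - 1/31822 = -39778/15911 ≈ -2.5000)
v = 3542 (v = 7*(253*2) = 7*506 = 3542)
G/v = -39778/15911/3542 = -39778/15911*1/3542 = -19889/28178381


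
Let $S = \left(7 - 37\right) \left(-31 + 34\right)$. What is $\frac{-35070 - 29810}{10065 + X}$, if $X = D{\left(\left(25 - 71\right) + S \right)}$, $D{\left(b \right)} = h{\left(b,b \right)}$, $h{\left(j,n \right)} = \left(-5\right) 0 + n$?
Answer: $- \frac{64880}{9929} \approx -6.5344$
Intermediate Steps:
$S = -90$ ($S = \left(-30\right) 3 = -90$)
$h{\left(j,n \right)} = n$ ($h{\left(j,n \right)} = 0 + n = n$)
$D{\left(b \right)} = b$
$X = -136$ ($X = \left(25 - 71\right) - 90 = -46 - 90 = -136$)
$\frac{-35070 - 29810}{10065 + X} = \frac{-35070 - 29810}{10065 - 136} = - \frac{64880}{9929}$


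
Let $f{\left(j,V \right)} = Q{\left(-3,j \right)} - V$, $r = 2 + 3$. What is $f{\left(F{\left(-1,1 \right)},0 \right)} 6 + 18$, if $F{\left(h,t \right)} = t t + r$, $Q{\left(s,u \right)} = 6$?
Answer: $54$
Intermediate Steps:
$r = 5$
$F{\left(h,t \right)} = 5 + t^{2}$ ($F{\left(h,t \right)} = t t + 5 = t^{2} + 5 = 5 + t^{2}$)
$f{\left(j,V \right)} = 6 - V$
$f{\left(F{\left(-1,1 \right)},0 \right)} 6 + 18 = \left(6 - 0\right) 6 + 18 = \left(6 + 0\right) 6 + 18 = 6 \cdot 6 + 18 = 36 + 18 = 54$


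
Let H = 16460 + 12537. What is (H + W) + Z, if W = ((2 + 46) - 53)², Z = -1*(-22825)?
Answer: 51847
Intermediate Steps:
Z = 22825
W = 25 (W = (48 - 53)² = (-5)² = 25)
H = 28997
(H + W) + Z = (28997 + 25) + 22825 = 29022 + 22825 = 51847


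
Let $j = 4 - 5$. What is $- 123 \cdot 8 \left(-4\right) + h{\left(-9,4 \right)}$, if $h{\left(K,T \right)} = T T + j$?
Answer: $3951$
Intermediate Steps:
$j = -1$ ($j = 4 - 5 = -1$)
$h{\left(K,T \right)} = -1 + T^{2}$ ($h{\left(K,T \right)} = T T - 1 = T^{2} - 1 = -1 + T^{2}$)
$- 123 \cdot 8 \left(-4\right) + h{\left(-9,4 \right)} = - 123 \cdot 8 \left(-4\right) - \left(1 - 4^{2}\right) = \left(-123\right) \left(-32\right) + \left(-1 + 16\right) = 3936 + 15 = 3951$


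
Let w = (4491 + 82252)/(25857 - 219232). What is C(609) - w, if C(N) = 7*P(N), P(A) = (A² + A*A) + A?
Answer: 1004892031618/193375 ≈ 5.1966e+6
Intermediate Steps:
w = -86743/193375 (w = 86743/(-193375) = 86743*(-1/193375) = -86743/193375 ≈ -0.44857)
P(A) = A + 2*A² (P(A) = (A² + A²) + A = 2*A² + A = A + 2*A²)
C(N) = 7*N*(1 + 2*N) (C(N) = 7*(N*(1 + 2*N)) = 7*N*(1 + 2*N))
C(609) - w = 7*609*(1 + 2*609) - 1*(-86743/193375) = 7*609*(1 + 1218) + 86743/193375 = 7*609*1219 + 86743/193375 = 5196597 + 86743/193375 = 1004892031618/193375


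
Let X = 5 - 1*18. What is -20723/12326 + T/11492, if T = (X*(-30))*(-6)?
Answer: -5134453/2724046 ≈ -1.8849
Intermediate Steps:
X = -13 (X = 5 - 18 = -13)
T = -2340 (T = -13*(-30)*(-6) = 390*(-6) = -2340)
-20723/12326 + T/11492 = -20723/12326 - 2340/11492 = -20723*1/12326 - 2340*1/11492 = -20723/12326 - 45/221 = -5134453/2724046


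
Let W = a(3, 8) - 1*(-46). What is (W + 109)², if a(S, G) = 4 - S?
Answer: 24336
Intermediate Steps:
W = 47 (W = (4 - 1*3) - 1*(-46) = (4 - 3) + 46 = 1 + 46 = 47)
(W + 109)² = (47 + 109)² = 156² = 24336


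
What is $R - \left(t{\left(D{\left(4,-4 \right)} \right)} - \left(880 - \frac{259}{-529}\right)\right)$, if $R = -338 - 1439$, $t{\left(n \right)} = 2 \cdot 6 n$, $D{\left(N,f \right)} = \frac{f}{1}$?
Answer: $- \frac{448862}{529} \approx -848.51$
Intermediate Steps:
$D{\left(N,f \right)} = f$ ($D{\left(N,f \right)} = f 1 = f$)
$t{\left(n \right)} = 12 n$
$R = -1777$ ($R = -338 - 1439 = -1777$)
$R - \left(t{\left(D{\left(4,-4 \right)} \right)} - \left(880 - \frac{259}{-529}\right)\right) = -1777 - \left(12 \left(-4\right) - \left(880 - \frac{259}{-529}\right)\right) = -1777 - \left(-48 - \left(880 - 259 \left(- \frac{1}{529}\right)\right)\right) = -1777 - \left(-48 - \left(880 - - \frac{259}{529}\right)\right) = -1777 - \left(-48 - \left(880 + \frac{259}{529}\right)\right) = -1777 - \left(-48 - \frac{465779}{529}\right) = -1777 - - \frac{491171}{529} = -1777 + \frac{491171}{529} = - \frac{448862}{529}$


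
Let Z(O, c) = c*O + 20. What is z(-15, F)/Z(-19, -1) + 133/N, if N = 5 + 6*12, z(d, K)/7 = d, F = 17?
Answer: -138/143 ≈ -0.96503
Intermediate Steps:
z(d, K) = 7*d
N = 77 (N = 5 + 72 = 77)
Z(O, c) = 20 + O*c (Z(O, c) = O*c + 20 = 20 + O*c)
z(-15, F)/Z(-19, -1) + 133/N = (7*(-15))/(20 - 19*(-1)) + 133/77 = -105/(20 + 19) + 133*(1/77) = -105/39 + 19/11 = -105*1/39 + 19/11 = -35/13 + 19/11 = -138/143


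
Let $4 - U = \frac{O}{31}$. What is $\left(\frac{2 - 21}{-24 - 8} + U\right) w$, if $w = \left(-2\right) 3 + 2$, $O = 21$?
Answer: $- \frac{3885}{248} \approx -15.665$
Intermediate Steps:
$U = \frac{103}{31}$ ($U = 4 - \frac{21}{31} = \frac{103}{31} \approx 3.3226$)
$w = -4$ ($w = -6 + 2 = -4$)
$\left(\frac{2 - 21}{-24 - 8} + U\right) w = \left(\frac{2 - 21}{-24 - 8} + \frac{103}{31}\right) \left(-4\right) = \left(- \frac{19}{-32} + \frac{103}{31}\right) \left(-4\right) = \left(\left(-19\right) \left(- \frac{1}{32}\right) + \frac{103}{31}\right) \left(-4\right) = \left(\frac{19}{32} + \frac{103}{31}\right) \left(-4\right) = \frac{3885}{992} \left(-4\right) = - \frac{3885}{248}$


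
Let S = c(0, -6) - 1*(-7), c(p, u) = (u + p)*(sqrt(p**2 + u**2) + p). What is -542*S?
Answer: 15718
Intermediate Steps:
c(p, u) = (p + u)*(p + sqrt(p**2 + u**2))
S = -29 (S = (0**2 + 0*(-6) + 0*sqrt(0**2 + (-6)**2) - 6*sqrt(0**2 + (-6)**2)) - 1*(-7) = (0 + 0 + 0*sqrt(0 + 36) - 6*sqrt(0 + 36)) + 7 = (0 + 0 + 0*sqrt(36) - 6*sqrt(36)) + 7 = (0 + 0 + 0*6 - 6*6) + 7 = (0 + 0 + 0 - 36) + 7 = -36 + 7 = -29)
-542*S = -542*(-29) = 15718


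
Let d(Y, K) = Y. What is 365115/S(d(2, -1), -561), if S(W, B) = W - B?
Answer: 365115/563 ≈ 648.52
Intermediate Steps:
365115/S(d(2, -1), -561) = 365115/(2 - 1*(-561)) = 365115/(2 + 561) = 365115/563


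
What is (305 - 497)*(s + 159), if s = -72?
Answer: -16704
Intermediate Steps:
(305 - 497)*(s + 159) = (305 - 497)*(-72 + 159) = -192*87 = -16704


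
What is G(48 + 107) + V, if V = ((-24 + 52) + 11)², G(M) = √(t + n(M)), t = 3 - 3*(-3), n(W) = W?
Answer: 1521 + √167 ≈ 1533.9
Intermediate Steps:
t = 12 (t = 3 + 9 = 12)
G(M) = √(12 + M)
V = 1521 (V = (28 + 11)² = 39² = 1521)
G(48 + 107) + V = √(12 + (48 + 107)) + 1521 = √(12 + 155) + 1521 = √167 + 1521 = 1521 + √167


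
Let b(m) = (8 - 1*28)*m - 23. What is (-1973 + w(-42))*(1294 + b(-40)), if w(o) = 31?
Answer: -4021882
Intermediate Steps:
b(m) = -23 - 20*m (b(m) = (8 - 28)*m - 23 = -20*m - 23 = -23 - 20*m)
(-1973 + w(-42))*(1294 + b(-40)) = (-1973 + 31)*(1294 + (-23 - 20*(-40))) = -1942*(1294 + (-23 + 800)) = -1942*(1294 + 777) = -1942*2071 = -4021882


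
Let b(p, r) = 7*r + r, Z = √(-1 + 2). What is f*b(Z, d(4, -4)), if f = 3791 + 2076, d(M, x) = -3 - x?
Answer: 46936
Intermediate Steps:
Z = 1 (Z = √1 = 1)
b(p, r) = 8*r
f = 5867
f*b(Z, d(4, -4)) = 5867*(8*(-3 - 1*(-4))) = 5867*(8*(-3 + 4)) = 5867*(8*1) = 5867*8 = 46936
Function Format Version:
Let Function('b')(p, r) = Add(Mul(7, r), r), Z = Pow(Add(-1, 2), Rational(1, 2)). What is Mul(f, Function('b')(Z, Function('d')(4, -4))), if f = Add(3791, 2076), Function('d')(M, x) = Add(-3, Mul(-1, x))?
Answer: 46936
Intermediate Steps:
Z = 1 (Z = Pow(1, Rational(1, 2)) = 1)
Function('b')(p, r) = Mul(8, r)
f = 5867
Mul(f, Function('b')(Z, Function('d')(4, -4))) = Mul(5867, Mul(8, Add(-3, Mul(-1, -4)))) = Mul(5867, Mul(8, Add(-3, 4))) = Mul(5867, Mul(8, 1)) = Mul(5867, 8) = 46936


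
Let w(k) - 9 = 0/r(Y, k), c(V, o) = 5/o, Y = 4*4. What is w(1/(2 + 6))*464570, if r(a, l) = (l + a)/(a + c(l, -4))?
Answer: 4181130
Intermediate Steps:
Y = 16
r(a, l) = (a + l)/(-5/4 + a) (r(a, l) = (l + a)/(a + 5/(-4)) = (a + l)/(a + 5*(-¼)) = (a + l)/(a - 5/4) = (a + l)/(-5/4 + a))
w(k) = 9 (w(k) = 9 + 0/((4*(16 + k)/(-5 + 4*16))) = 9 + 0/((4*(16 + k)/(-5 + 64))) = 9 + 0/((4*(16 + k)/59)) = 9 + 0/((4*(1/59)*(16 + k))) = 9 + 0/(64/59 + 4*k/59) = 9 + 0 = 9)
w(1/(2 + 6))*464570 = 9*464570 = 4181130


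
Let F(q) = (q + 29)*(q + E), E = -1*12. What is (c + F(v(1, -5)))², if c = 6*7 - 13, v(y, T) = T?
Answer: 143641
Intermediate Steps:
E = -12
F(q) = (-12 + q)*(29 + q) (F(q) = (q + 29)*(q - 12) = (29 + q)*(-12 + q) = (-12 + q)*(29 + q))
c = 29 (c = 42 - 13 = 29)
(c + F(v(1, -5)))² = (29 + (-348 + (-5)² + 17*(-5)))² = (29 + (-348 + 25 - 85))² = (29 - 408)² = (-379)² = 143641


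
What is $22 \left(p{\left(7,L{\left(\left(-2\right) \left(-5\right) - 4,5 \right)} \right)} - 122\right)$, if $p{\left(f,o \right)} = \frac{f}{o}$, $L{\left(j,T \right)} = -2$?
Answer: $-2761$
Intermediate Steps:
$22 \left(p{\left(7,L{\left(\left(-2\right) \left(-5\right) - 4,5 \right)} \right)} - 122\right) = 22 \left(\frac{7}{-2} - 122\right) = 22 \left(7 \left(- \frac{1}{2}\right) - 122\right) = 22 \left(- \frac{7}{2} - 122\right) = 22 \left(- \frac{251}{2}\right) = -2761$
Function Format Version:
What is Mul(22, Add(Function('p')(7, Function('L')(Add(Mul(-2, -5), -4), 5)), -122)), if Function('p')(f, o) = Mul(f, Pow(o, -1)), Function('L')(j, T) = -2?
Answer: -2761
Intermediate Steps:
Mul(22, Add(Function('p')(7, Function('L')(Add(Mul(-2, -5), -4), 5)), -122)) = Mul(22, Add(Mul(7, Pow(-2, -1)), -122)) = Mul(22, Add(Mul(7, Rational(-1, 2)), -122)) = Mul(22, Add(Rational(-7, 2), -122)) = Mul(22, Rational(-251, 2)) = -2761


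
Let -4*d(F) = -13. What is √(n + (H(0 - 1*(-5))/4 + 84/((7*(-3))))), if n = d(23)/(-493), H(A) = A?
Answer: 3*I*√74443/493 ≈ 1.6603*I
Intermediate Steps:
d(F) = 13/4 (d(F) = -¼*(-13) = 13/4)
n = -13/1972 (n = (13/4)/(-493) = (13/4)*(-1/493) = -13/1972 ≈ -0.0065923)
√(n + (H(0 - 1*(-5))/4 + 84/((7*(-3))))) = √(-13/1972 + ((0 - 1*(-5))/4 + 84/((7*(-3))))) = √(-13/1972 + ((0 + 5)*(¼) + 84/(-21))) = √(-13/1972 + (5*(¼) + 84*(-1/21))) = √(-13/1972 + (5/4 - 4)) = √(-13/1972 - 11/4) = √(-1359/493) = 3*I*√74443/493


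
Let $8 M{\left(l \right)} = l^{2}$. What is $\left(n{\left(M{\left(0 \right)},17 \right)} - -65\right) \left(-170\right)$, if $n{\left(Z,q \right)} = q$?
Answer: $-13940$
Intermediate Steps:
$M{\left(l \right)} = \frac{l^{2}}{8}$
$\left(n{\left(M{\left(0 \right)},17 \right)} - -65\right) \left(-170\right) = \left(17 - -65\right) \left(-170\right) = \left(17 + 65\right) \left(-170\right) = 82 \left(-170\right) = -13940$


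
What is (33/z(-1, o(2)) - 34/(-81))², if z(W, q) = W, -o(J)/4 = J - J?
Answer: 6964321/6561 ≈ 1061.5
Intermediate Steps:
o(J) = 0 (o(J) = -4*(J - J) = -4*0 = 0)
(33/z(-1, o(2)) - 34/(-81))² = (33/(-1) - 34/(-81))² = (33*(-1) - 34*(-1/81))² = (-33 + 34/81)² = (-2639/81)² = 6964321/6561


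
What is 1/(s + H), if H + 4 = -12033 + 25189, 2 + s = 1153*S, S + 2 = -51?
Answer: -1/47959 ≈ -2.0851e-5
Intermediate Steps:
S = -53 (S = -2 - 51 = -53)
s = -61111 (s = -2 + 1153*(-53) = -2 - 61109 = -61111)
H = 13152 (H = -4 + (-12033 + 25189) = -4 + 13156 = 13152)
1/(s + H) = 1/(-61111 + 13152) = 1/(-47959) = -1/47959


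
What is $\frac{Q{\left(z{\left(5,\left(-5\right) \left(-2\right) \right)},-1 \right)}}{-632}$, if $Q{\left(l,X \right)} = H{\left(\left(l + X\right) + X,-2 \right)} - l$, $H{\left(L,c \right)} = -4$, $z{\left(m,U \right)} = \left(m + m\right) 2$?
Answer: $\frac{3}{79} \approx 0.037975$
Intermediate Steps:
$z{\left(m,U \right)} = 4 m$ ($z{\left(m,U \right)} = 2 m 2 = 4 m$)
$Q{\left(l,X \right)} = -4 - l$
$\frac{Q{\left(z{\left(5,\left(-5\right) \left(-2\right) \right)},-1 \right)}}{-632} = \frac{-4 - 4 \cdot 5}{-632} = \left(-4 - 20\right) \left(- \frac{1}{632}\right) = \left(-24\right) \left(- \frac{1}{632}\right) = \frac{3}{79}$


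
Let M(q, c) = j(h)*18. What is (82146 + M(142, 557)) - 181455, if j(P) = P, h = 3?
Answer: -99255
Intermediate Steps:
M(q, c) = 54 (M(q, c) = 3*18 = 54)
(82146 + M(142, 557)) - 181455 = (82146 + 54) - 181455 = 82200 - 181455 = -99255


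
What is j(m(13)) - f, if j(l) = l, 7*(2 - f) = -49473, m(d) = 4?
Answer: -49459/7 ≈ -7065.6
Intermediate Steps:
f = 49487/7 (f = 2 - ⅐*(-49473) = 2 + 49473/7 = 49487/7 ≈ 7069.6)
j(m(13)) - f = 4 - 1*49487/7 = 4 - 49487/7 = -49459/7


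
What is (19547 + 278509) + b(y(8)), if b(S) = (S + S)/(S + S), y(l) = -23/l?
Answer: 298057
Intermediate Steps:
b(S) = 1 (b(S) = (2*S)/((2*S)) = (2*S)*(1/(2*S)) = 1)
(19547 + 278509) + b(y(8)) = (19547 + 278509) + 1 = 298056 + 1 = 298057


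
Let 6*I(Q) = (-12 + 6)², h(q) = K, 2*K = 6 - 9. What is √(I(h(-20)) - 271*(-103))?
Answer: √27919 ≈ 167.09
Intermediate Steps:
K = -3/2 (K = (6 - 9)/2 = (½)*(-3) = -3/2 ≈ -1.5000)
h(q) = -3/2
I(Q) = 6 (I(Q) = (-12 + 6)²/6 = (⅙)*(-6)² = (⅙)*36 = 6)
√(I(h(-20)) - 271*(-103)) = √(6 - 271*(-103)) = √(6 + 27913) = √27919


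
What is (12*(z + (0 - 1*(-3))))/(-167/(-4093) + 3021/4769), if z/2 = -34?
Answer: -200331885/173176 ≈ -1156.8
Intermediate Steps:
z = -68 (z = 2*(-34) = -68)
(12*(z + (0 - 1*(-3))))/(-167/(-4093) + 3021/4769) = (12*(-68 + (0 - 1*(-3))))/(-167/(-4093) + 3021/4769) = (12*(-68 + (0 + 3)))/(-167*(-1/4093) + 3021*(1/4769)) = (12*(-68 + 3))/(167/4093 + 159/251) = (12*(-65))/(692704/1027343) = -780*1027343/692704 = -200331885/173176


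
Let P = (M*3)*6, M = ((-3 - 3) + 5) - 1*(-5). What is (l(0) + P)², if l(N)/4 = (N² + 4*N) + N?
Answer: 5184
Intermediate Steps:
l(N) = 4*N² + 20*N (l(N) = 4*((N² + 4*N) + N) = 4*(N² + 5*N) = 4*N² + 20*N)
M = 4 (M = (-6 + 5) + 5 = -1 + 5 = 4)
P = 72 (P = (4*3)*6 = 12*6 = 72)
(l(0) + P)² = (4*0*(5 + 0) + 72)² = (4*0*5 + 72)² = (0 + 72)² = 72² = 5184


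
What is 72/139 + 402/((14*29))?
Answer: 42555/28217 ≈ 1.5081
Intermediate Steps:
72/139 + 402/((14*29)) = 72*(1/139) + 402/406 = 72/139 + 402*(1/406) = 72/139 + 201/203 = 42555/28217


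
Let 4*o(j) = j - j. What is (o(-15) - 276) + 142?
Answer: -134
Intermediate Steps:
o(j) = 0 (o(j) = (j - j)/4 = (1/4)*0 = 0)
(o(-15) - 276) + 142 = (0 - 276) + 142 = -276 + 142 = -134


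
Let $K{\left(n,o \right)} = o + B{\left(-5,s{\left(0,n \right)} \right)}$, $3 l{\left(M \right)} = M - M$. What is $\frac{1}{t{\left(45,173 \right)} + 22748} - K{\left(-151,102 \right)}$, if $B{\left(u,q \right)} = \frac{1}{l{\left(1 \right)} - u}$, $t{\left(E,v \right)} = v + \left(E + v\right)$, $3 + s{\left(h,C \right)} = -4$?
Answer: $- \frac{11824024}{115695} \approx -102.2$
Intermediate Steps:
$s{\left(h,C \right)} = -7$ ($s{\left(h,C \right)} = -3 - 4 = -7$)
$l{\left(M \right)} = 0$ ($l{\left(M \right)} = \frac{M - M}{3} = \frac{1}{3} \cdot 0 = 0$)
$t{\left(E,v \right)} = E + 2 v$
$B{\left(u,q \right)} = - \frac{1}{u}$ ($B{\left(u,q \right)} = \frac{1}{0 - u} = \frac{1}{\left(-1\right) u} = - \frac{1}{u}$)
$K{\left(n,o \right)} = \frac{1}{5} + o$ ($K{\left(n,o \right)} = o - \frac{1}{-5} = o - - \frac{1}{5} = o + \frac{1}{5} = \frac{1}{5} + o$)
$\frac{1}{t{\left(45,173 \right)} + 22748} - K{\left(-151,102 \right)} = \frac{1}{\left(45 + 2 \cdot 173\right) + 22748} - \left(\frac{1}{5} + 102\right) = \frac{1}{\left(45 + 346\right) + 22748} - \frac{511}{5} = \frac{1}{391 + 22748} - \frac{511}{5} = \frac{1}{23139} - \frac{511}{5} = - \frac{11824024}{115695}$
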